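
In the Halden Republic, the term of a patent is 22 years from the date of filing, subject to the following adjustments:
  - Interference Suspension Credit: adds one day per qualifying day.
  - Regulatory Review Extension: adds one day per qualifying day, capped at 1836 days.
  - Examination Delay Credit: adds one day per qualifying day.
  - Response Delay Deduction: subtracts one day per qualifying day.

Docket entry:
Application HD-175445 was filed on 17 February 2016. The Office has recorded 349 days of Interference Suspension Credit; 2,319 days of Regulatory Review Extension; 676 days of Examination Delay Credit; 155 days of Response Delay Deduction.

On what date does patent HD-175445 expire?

July 16, 2045

Base term: filing date + 22 years → 17 February 2038.
Interference Suspension Credit: +349 days → 1 February 2039.
Regulatory Review Extension: 2319 days claimed exceeds the 1836-day cap, so +1836 days → 11 February 2044.
Examination Delay Credit: +676 days → 18 December 2045.
Response Delay Deduction: −155 days → 16 July 2045.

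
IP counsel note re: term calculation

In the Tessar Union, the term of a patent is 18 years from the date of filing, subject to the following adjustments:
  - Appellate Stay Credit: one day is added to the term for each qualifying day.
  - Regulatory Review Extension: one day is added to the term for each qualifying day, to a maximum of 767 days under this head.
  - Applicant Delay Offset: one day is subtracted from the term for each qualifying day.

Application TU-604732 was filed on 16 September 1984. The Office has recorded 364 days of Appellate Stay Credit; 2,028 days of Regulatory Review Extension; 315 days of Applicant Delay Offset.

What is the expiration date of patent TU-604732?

2004-12-10

Base term: filing date + 18 years → 16 September 2002.
Appellate Stay Credit: +364 days → 15 September 2003.
Regulatory Review Extension: 2028 days claimed exceeds the 767-day cap, so +767 days → 21 October 2005.
Applicant Delay Offset: −315 days → 10 December 2004.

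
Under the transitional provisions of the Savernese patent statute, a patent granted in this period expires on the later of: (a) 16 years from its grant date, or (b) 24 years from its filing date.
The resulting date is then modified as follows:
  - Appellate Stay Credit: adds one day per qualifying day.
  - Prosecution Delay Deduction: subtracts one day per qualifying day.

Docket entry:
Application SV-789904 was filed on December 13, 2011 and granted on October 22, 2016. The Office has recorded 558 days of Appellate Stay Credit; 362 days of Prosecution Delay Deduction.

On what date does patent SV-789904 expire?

2036-06-26

(a) grant + 16 years → 22 October 2032.
(b) filing + 24 years → 13 December 2035.
Later of the two: 13 December 2035.
Appellate Stay Credit: +558 days → 23 June 2037.
Prosecution Delay Deduction: −362 days → 26 June 2036.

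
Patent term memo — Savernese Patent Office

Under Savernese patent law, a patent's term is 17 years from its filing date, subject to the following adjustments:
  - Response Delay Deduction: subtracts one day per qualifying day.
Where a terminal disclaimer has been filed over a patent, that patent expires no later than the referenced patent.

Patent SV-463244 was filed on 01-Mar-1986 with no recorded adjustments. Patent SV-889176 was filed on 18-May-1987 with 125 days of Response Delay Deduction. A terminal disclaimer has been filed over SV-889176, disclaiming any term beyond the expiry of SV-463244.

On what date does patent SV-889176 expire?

Natural term of SV-889176:
  Base: filing + 17 years → 18 May 2004.
  Response Delay Deduction: −125 days → 14 January 2004.
Expiry of referenced patent SV-463244:
  Base: filing + 17 years → 1 March 2003.
Terminal disclaimer: SV-889176 expires on the earlier of 14 January 2004 and 1 March 2003.

2003-03-01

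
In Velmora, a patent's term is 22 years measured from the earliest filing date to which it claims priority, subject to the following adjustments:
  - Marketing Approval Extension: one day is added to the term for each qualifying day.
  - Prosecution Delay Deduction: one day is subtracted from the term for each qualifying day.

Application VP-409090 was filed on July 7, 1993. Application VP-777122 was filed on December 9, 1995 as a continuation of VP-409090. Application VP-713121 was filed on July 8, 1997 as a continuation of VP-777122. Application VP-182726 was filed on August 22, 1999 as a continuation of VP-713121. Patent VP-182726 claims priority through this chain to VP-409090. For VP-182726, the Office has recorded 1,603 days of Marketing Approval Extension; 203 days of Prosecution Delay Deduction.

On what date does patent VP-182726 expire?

2019-05-07

Earliest priority filing: 7 July 1993.
Base term: 7 July 1993 + 22 years → 7 July 2015.
Marketing Approval Extension: +1603 days → 26 November 2019.
Prosecution Delay Deduction: −203 days → 7 May 2019.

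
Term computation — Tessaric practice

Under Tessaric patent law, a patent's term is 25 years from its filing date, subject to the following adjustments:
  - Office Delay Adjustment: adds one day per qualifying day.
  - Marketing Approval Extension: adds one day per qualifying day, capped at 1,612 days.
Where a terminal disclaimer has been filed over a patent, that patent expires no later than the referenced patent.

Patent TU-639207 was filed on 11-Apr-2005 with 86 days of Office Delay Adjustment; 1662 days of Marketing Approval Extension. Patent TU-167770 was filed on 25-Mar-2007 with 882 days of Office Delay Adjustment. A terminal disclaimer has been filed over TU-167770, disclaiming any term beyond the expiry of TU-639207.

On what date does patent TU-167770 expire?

Natural term of TU-167770:
  Base: filing + 25 years → 25 March 2032.
  Office Delay Adjustment: +882 days → 24 August 2034.
Expiry of referenced patent TU-639207:
  Base: filing + 25 years → 11 April 2030.
  Office Delay Adjustment: +86 days → 6 July 2030.
  Marketing Approval Extension: 1662 days claimed exceeds the 1612-day cap, so +1612 days → 4 December 2034.
Terminal disclaimer: TU-167770 expires on the earlier of 24 August 2034 and 4 December 2034.

2034-08-24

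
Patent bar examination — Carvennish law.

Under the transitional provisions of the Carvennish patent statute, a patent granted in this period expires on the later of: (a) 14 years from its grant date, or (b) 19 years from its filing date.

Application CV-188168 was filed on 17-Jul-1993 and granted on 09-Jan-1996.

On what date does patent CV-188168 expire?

July 17, 2012

(a) grant + 14 years → 9 January 2010.
(b) filing + 19 years → 17 July 2012.
Later of the two: 17 July 2012.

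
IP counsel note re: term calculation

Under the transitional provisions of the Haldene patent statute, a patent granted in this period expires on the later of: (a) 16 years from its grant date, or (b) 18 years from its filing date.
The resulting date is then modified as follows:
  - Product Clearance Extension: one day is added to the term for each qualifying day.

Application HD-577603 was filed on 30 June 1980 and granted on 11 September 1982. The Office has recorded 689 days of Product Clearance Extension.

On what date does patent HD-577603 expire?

2000-07-31

(a) grant + 16 years → 11 September 1998.
(b) filing + 18 years → 30 June 1998.
Later of the two: 11 September 1998.
Product Clearance Extension: +689 days → 31 July 2000.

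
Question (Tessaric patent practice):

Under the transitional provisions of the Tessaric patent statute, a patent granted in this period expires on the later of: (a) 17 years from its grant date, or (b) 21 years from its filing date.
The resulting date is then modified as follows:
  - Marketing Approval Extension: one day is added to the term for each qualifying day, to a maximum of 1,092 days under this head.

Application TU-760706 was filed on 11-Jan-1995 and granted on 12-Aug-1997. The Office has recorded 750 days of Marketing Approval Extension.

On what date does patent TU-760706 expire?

January 30, 2018

(a) grant + 17 years → 12 August 2014.
(b) filing + 21 years → 11 January 2016.
Later of the two: 11 January 2016.
Marketing Approval Extension: 750 days (within the 1092-day cap) → +750 days → 30 January 2018.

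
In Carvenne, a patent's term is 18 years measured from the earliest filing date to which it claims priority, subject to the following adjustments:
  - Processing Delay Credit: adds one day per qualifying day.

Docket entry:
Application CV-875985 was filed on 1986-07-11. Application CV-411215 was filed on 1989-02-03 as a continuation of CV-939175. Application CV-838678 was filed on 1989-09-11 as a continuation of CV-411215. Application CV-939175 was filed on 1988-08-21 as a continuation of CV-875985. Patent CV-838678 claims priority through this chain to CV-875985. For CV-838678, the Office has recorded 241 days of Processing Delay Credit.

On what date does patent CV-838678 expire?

Earliest priority filing: 11 July 1986.
Base term: 11 July 1986 + 18 years → 11 July 2004.
Processing Delay Credit: +241 days → 9 March 2005.

March 9, 2005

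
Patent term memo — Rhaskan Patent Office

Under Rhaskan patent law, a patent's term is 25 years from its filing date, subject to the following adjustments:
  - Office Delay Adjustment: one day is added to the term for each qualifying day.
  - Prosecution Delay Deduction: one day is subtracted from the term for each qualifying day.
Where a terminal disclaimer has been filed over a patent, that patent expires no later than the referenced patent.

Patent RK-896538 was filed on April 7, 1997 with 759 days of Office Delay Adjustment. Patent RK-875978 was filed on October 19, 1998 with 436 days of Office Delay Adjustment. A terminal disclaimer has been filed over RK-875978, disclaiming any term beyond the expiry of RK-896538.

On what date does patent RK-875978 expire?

Natural term of RK-875978:
  Base: filing + 25 years → 19 October 2023.
  Office Delay Adjustment: +436 days → 28 December 2024.
Expiry of referenced patent RK-896538:
  Base: filing + 25 years → 7 April 2022.
  Office Delay Adjustment: +759 days → 5 May 2024.
Terminal disclaimer: RK-875978 expires on the earlier of 28 December 2024 and 5 May 2024.

2024-05-05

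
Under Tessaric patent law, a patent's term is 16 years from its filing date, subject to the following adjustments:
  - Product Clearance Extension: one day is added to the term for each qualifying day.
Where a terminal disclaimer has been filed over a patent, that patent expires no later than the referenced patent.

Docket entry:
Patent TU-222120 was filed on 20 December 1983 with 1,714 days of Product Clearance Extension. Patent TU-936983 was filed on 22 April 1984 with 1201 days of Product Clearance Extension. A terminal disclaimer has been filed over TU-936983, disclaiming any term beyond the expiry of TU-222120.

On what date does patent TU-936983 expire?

2003-08-06

Natural term of TU-936983:
  Base: filing + 16 years → 22 April 2000.
  Product Clearance Extension: +1201 days → 6 August 2003.
Expiry of referenced patent TU-222120:
  Base: filing + 16 years → 20 December 1999.
  Product Clearance Extension: +1714 days → 29 August 2004.
Terminal disclaimer: TU-936983 expires on the earlier of 6 August 2003 and 29 August 2004.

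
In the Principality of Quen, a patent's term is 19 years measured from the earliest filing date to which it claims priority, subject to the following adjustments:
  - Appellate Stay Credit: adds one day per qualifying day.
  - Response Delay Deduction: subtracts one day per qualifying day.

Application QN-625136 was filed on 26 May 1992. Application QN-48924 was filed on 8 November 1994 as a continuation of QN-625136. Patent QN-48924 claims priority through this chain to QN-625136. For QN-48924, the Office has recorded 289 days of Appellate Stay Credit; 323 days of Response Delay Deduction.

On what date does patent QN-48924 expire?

2011-04-22

Earliest priority filing: 26 May 1992.
Base term: 26 May 1992 + 19 years → 26 May 2011.
Appellate Stay Credit: +289 days → 10 March 2012.
Response Delay Deduction: −323 days → 22 April 2011.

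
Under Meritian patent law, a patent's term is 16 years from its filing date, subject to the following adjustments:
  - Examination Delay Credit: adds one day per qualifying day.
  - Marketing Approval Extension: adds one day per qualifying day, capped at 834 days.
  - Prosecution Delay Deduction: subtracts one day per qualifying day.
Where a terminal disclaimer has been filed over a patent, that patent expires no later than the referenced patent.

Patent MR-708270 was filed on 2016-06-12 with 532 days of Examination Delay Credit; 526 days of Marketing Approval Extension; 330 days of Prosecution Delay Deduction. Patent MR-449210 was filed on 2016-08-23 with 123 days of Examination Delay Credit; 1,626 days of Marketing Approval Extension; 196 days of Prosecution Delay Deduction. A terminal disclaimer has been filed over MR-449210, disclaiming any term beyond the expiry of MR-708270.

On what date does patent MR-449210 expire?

Natural term of MR-449210:
  Base: filing + 16 years → 23 August 2032.
  Examination Delay Credit: +123 days → 24 December 2032.
  Marketing Approval Extension: 1626 days claimed exceeds the 834-day cap, so +834 days → 7 April 2035.
  Prosecution Delay Deduction: −196 days → 23 September 2034.
Expiry of referenced patent MR-708270:
  Base: filing + 16 years → 12 June 2032.
  Examination Delay Credit: +532 days → 26 November 2033.
  Marketing Approval Extension: 526 days (within the 834-day cap) → +526 days → 6 May 2035.
  Prosecution Delay Deduction: −330 days → 10 June 2034.
Terminal disclaimer: MR-449210 expires on the earlier of 23 September 2034 and 10 June 2034.

June 10, 2034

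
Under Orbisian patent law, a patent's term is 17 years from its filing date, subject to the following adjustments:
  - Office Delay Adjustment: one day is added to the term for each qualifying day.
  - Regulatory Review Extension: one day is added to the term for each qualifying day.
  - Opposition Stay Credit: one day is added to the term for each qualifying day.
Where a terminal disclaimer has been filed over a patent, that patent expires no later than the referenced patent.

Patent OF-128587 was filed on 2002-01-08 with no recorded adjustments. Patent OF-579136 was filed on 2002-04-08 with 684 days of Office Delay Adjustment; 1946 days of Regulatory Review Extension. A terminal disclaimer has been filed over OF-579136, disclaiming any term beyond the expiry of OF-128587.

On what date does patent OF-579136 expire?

January 8, 2019

Natural term of OF-579136:
  Base: filing + 17 years → 8 April 2019.
  Office Delay Adjustment: +684 days → 20 February 2021.
  Regulatory Review Extension: +1946 days → 20 June 2026.
Expiry of referenced patent OF-128587:
  Base: filing + 17 years → 8 January 2019.
Terminal disclaimer: OF-579136 expires on the earlier of 20 June 2026 and 8 January 2019.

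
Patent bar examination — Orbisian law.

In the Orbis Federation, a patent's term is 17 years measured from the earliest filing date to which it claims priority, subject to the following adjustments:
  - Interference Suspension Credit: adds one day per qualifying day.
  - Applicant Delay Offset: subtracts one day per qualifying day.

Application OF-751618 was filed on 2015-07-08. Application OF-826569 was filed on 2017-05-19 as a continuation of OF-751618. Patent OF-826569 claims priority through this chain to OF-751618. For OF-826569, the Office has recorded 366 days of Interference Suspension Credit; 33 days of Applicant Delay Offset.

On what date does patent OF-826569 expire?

June 6, 2033

Earliest priority filing: 8 July 2015.
Base term: 8 July 2015 + 17 years → 8 July 2032.
Interference Suspension Credit: +366 days → 9 July 2033.
Applicant Delay Offset: −33 days → 6 June 2033.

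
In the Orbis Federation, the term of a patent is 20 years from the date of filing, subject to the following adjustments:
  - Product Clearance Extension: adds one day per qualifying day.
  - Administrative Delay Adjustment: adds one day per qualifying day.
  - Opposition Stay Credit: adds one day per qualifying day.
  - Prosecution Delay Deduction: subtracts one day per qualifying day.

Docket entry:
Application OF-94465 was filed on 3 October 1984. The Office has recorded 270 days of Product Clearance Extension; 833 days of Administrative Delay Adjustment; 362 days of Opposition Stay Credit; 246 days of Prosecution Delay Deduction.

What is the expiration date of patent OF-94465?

Base term: filing date + 20 years → 3 October 2004.
Product Clearance Extension: +270 days → 30 June 2005.
Administrative Delay Adjustment: +833 days → 11 October 2007.
Opposition Stay Credit: +362 days → 7 October 2008.
Prosecution Delay Deduction: −246 days → 4 February 2008.

February 4, 2008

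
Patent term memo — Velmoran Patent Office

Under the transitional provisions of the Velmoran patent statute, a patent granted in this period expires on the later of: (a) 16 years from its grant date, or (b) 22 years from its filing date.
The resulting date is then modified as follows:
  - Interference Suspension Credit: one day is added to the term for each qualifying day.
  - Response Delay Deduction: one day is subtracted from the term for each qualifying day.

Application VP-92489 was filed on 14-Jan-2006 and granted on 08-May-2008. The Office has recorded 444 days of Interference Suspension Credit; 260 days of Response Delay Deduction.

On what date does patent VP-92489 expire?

(a) grant + 16 years → 8 May 2024.
(b) filing + 22 years → 14 January 2028.
Later of the two: 14 January 2028.
Interference Suspension Credit: +444 days → 2 April 2029.
Response Delay Deduction: −260 days → 16 July 2028.

2028-07-16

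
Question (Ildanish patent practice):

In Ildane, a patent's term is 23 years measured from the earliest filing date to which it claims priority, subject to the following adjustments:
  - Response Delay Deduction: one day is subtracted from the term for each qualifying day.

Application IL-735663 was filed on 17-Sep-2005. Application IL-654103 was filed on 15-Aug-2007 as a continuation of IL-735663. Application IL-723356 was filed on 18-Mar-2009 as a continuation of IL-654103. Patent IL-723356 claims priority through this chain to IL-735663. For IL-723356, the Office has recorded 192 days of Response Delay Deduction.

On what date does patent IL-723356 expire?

March 9, 2028

Earliest priority filing: 17 September 2005.
Base term: 17 September 2005 + 23 years → 17 September 2028.
Response Delay Deduction: −192 days → 9 March 2028.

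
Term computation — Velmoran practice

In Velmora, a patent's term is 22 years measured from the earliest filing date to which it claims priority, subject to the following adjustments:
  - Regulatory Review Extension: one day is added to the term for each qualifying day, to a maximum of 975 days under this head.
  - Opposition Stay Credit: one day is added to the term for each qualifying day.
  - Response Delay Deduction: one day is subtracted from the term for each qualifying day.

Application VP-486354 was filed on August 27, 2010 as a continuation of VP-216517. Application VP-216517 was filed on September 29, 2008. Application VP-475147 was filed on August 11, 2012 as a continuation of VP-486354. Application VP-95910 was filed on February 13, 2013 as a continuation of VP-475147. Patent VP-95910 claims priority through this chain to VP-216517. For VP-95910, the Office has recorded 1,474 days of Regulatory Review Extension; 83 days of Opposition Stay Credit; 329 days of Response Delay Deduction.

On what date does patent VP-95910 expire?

Earliest priority filing: 29 September 2008.
Base term: 29 September 2008 + 22 years → 29 September 2030.
Regulatory Review Extension: 1474 days claimed exceeds the 975-day cap, so +975 days → 31 May 2033.
Opposition Stay Credit: +83 days → 22 August 2033.
Response Delay Deduction: −329 days → 27 September 2032.

September 27, 2032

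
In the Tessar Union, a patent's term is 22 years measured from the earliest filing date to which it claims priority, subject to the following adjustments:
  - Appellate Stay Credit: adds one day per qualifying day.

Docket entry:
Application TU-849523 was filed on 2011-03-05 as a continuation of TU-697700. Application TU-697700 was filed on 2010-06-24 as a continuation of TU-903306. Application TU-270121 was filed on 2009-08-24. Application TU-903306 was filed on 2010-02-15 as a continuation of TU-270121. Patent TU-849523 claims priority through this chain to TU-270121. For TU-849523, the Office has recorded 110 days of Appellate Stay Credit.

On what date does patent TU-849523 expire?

2031-12-12

Earliest priority filing: 24 August 2009.
Base term: 24 August 2009 + 22 years → 24 August 2031.
Appellate Stay Credit: +110 days → 12 December 2031.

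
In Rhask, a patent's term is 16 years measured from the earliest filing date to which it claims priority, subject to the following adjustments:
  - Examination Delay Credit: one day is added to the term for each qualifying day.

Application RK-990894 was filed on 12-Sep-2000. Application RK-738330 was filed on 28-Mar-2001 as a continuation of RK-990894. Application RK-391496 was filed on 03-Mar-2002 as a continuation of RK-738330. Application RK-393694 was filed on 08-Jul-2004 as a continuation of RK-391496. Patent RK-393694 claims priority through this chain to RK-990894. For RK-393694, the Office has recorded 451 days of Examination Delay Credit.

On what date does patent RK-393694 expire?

2017-12-07

Earliest priority filing: 12 September 2000.
Base term: 12 September 2000 + 16 years → 12 September 2016.
Examination Delay Credit: +451 days → 7 December 2017.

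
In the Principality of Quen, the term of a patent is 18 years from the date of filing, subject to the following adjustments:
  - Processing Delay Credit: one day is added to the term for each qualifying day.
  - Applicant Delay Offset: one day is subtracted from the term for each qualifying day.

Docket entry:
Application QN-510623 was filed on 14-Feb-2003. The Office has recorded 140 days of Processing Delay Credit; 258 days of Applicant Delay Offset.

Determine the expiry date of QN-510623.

2020-10-19

Base term: filing date + 18 years → 14 February 2021.
Processing Delay Credit: +140 days → 4 July 2021.
Applicant Delay Offset: −258 days → 19 October 2020.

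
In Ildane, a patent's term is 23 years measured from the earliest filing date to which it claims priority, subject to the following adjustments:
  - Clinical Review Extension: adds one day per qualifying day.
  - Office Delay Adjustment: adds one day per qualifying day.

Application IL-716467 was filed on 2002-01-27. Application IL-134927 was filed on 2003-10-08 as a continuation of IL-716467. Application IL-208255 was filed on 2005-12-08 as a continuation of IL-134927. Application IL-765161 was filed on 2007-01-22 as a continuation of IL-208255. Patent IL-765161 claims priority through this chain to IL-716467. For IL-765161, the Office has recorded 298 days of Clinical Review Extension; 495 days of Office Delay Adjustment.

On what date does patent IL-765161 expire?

2027-03-31

Earliest priority filing: 27 January 2002.
Base term: 27 January 2002 + 23 years → 27 January 2025.
Clinical Review Extension: +298 days → 21 November 2025.
Office Delay Adjustment: +495 days → 31 March 2027.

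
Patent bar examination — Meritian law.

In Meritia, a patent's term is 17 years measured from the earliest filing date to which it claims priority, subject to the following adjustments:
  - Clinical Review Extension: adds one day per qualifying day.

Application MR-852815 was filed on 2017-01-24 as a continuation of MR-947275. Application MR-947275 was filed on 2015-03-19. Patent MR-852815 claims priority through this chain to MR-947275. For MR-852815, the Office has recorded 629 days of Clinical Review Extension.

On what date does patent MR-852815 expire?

2033-12-08

Earliest priority filing: 19 March 2015.
Base term: 19 March 2015 + 17 years → 19 March 2032.
Clinical Review Extension: +629 days → 8 December 2033.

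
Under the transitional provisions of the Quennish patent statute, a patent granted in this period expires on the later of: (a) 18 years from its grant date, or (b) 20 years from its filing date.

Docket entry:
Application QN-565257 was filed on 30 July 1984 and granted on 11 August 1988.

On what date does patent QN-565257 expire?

2006-08-11

(a) grant + 18 years → 11 August 2006.
(b) filing + 20 years → 30 July 2004.
Later of the two: 11 August 2006.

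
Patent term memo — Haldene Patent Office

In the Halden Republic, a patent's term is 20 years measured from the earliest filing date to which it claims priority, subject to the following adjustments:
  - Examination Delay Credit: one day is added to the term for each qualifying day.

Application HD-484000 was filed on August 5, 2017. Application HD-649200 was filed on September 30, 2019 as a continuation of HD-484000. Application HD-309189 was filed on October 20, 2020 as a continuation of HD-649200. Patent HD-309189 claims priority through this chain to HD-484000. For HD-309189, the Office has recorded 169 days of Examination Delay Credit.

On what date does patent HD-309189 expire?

Earliest priority filing: 5 August 2017.
Base term: 5 August 2017 + 20 years → 5 August 2037.
Examination Delay Credit: +169 days → 21 January 2038.

2038-01-21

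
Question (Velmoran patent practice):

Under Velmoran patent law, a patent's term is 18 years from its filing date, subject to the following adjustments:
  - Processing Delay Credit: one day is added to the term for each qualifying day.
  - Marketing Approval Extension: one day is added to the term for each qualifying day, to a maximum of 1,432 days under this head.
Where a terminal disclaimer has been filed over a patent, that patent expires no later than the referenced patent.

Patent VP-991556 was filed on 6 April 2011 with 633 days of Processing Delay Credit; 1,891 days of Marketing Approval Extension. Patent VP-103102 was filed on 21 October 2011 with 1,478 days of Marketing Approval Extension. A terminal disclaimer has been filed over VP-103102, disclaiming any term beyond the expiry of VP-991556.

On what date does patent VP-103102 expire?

September 22, 2033

Natural term of VP-103102:
  Base: filing + 18 years → 21 October 2029.
  Marketing Approval Extension: 1478 days claimed exceeds the 1432-day cap, so +1432 days → 22 September 2033.
Expiry of referenced patent VP-991556:
  Base: filing + 18 years → 6 April 2029.
  Processing Delay Credit: +633 days → 30 December 2030.
  Marketing Approval Extension: 1891 days claimed exceeds the 1432-day cap, so +1432 days → 1 December 2034.
Terminal disclaimer: VP-103102 expires on the earlier of 22 September 2033 and 1 December 2034.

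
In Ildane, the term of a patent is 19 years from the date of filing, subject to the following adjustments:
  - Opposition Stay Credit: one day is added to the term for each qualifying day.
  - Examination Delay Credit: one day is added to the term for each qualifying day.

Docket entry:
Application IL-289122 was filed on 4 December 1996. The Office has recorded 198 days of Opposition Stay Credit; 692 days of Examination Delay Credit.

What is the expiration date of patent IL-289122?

2018-05-12

Base term: filing date + 19 years → 4 December 2015.
Opposition Stay Credit: +198 days → 19 June 2016.
Examination Delay Credit: +692 days → 12 May 2018.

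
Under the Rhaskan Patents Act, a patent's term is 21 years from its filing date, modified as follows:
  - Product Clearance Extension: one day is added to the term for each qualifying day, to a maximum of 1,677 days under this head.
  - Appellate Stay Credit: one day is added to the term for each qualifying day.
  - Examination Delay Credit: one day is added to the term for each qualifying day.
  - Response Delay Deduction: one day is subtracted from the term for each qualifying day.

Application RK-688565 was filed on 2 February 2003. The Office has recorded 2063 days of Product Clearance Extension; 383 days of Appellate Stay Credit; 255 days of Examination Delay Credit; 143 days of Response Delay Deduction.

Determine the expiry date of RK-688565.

Base term: filing date + 21 years → 2 February 2024.
Product Clearance Extension: 2063 days claimed exceeds the 1677-day cap, so +1677 days → 5 September 2028.
Appellate Stay Credit: +383 days → 23 September 2029.
Examination Delay Credit: +255 days → 5 June 2030.
Response Delay Deduction: −143 days → 13 January 2030.

January 13, 2030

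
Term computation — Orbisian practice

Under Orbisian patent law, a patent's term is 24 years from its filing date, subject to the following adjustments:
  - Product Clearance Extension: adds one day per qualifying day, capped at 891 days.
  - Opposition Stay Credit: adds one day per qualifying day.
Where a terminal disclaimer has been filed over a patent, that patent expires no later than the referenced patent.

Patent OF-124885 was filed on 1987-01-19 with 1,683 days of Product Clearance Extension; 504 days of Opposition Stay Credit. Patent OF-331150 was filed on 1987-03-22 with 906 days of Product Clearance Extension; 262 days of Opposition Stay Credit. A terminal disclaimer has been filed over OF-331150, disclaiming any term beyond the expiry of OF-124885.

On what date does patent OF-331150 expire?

May 18, 2014

Natural term of OF-331150:
  Base: filing + 24 years → 22 March 2011.
  Product Clearance Extension: 906 days claimed exceeds the 891-day cap, so +891 days → 29 August 2013.
  Opposition Stay Credit: +262 days → 18 May 2014.
Expiry of referenced patent OF-124885:
  Base: filing + 24 years → 19 January 2011.
  Product Clearance Extension: 1683 days claimed exceeds the 891-day cap, so +891 days → 28 June 2013.
  Opposition Stay Credit: +504 days → 14 November 2014.
Terminal disclaimer: OF-331150 expires on the earlier of 18 May 2014 and 14 November 2014.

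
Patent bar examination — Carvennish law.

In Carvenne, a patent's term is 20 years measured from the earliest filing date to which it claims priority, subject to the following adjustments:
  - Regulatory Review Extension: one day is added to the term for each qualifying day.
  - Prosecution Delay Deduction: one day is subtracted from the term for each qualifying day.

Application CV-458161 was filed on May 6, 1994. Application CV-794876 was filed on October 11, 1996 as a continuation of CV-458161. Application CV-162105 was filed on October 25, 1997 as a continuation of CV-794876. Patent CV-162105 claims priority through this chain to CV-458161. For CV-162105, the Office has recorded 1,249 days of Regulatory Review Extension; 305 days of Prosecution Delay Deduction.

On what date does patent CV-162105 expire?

2016-12-05

Earliest priority filing: 6 May 1994.
Base term: 6 May 1994 + 20 years → 6 May 2014.
Regulatory Review Extension: +1249 days → 6 October 2017.
Prosecution Delay Deduction: −305 days → 5 December 2016.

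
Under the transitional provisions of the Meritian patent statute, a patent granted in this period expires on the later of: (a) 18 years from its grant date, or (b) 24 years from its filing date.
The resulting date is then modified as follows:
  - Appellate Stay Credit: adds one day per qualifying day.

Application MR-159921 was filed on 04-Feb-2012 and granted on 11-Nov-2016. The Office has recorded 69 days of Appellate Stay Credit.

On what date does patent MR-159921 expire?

(a) grant + 18 years → 11 November 2034.
(b) filing + 24 years → 4 February 2036.
Later of the two: 4 February 2036.
Appellate Stay Credit: +69 days → 13 April 2036.

2036-04-13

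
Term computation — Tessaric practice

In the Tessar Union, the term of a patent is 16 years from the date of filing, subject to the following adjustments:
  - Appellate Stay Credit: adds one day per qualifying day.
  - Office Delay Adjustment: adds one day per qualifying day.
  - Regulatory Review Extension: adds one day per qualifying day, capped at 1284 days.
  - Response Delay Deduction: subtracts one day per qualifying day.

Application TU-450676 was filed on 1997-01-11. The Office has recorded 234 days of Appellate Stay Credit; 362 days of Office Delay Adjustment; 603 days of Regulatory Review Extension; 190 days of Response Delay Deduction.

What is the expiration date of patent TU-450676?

Base term: filing date + 16 years → 11 January 2013.
Appellate Stay Credit: +234 days → 2 September 2013.
Office Delay Adjustment: +362 days → 30 August 2014.
Regulatory Review Extension: 603 days (within the 1284-day cap) → +603 days → 24 April 2016.
Response Delay Deduction: −190 days → 17 October 2015.

2015-10-17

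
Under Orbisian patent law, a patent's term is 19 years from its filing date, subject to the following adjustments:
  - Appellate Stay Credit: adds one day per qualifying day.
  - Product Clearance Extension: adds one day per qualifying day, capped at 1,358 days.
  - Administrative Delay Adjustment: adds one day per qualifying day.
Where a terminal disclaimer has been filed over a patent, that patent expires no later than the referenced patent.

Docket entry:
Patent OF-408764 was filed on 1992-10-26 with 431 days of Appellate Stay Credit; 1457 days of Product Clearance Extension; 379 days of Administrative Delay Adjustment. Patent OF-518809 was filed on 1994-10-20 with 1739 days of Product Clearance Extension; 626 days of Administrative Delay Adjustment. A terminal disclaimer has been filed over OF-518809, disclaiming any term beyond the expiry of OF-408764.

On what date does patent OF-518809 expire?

2017-10-02

Natural term of OF-518809:
  Base: filing + 19 years → 20 October 2013.
  Product Clearance Extension: 1739 days claimed exceeds the 1358-day cap, so +1358 days → 9 July 2017.
  Administrative Delay Adjustment: +626 days → 27 March 2019.
Expiry of referenced patent OF-408764:
  Base: filing + 19 years → 26 October 2011.
  Appellate Stay Credit: +431 days → 30 December 2012.
  Product Clearance Extension: 1457 days claimed exceeds the 1358-day cap, so +1358 days → 18 September 2016.
  Administrative Delay Adjustment: +379 days → 2 October 2017.
Terminal disclaimer: OF-518809 expires on the earlier of 27 March 2019 and 2 October 2017.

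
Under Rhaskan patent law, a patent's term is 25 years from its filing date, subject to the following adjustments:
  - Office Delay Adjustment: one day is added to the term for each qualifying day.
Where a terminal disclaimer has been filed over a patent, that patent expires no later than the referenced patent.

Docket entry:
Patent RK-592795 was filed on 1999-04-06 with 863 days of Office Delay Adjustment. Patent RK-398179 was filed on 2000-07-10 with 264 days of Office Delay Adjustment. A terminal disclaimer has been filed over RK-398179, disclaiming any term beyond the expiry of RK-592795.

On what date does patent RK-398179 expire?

2026-03-31

Natural term of RK-398179:
  Base: filing + 25 years → 10 July 2025.
  Office Delay Adjustment: +264 days → 31 March 2026.
Expiry of referenced patent RK-592795:
  Base: filing + 25 years → 6 April 2024.
  Office Delay Adjustment: +863 days → 17 August 2026.
Terminal disclaimer: RK-398179 expires on the earlier of 31 March 2026 and 17 August 2026.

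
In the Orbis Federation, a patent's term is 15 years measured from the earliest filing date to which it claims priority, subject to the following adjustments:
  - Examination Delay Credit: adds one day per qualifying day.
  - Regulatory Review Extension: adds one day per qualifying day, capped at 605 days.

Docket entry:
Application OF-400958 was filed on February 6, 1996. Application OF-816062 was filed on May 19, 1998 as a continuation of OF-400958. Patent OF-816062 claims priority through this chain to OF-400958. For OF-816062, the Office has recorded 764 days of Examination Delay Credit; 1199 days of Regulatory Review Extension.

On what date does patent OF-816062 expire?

November 6, 2014

Earliest priority filing: 6 February 1996.
Base term: 6 February 1996 + 15 years → 6 February 2011.
Examination Delay Credit: +764 days → 11 March 2013.
Regulatory Review Extension: 1199 days claimed exceeds the 605-day cap, so +605 days → 6 November 2014.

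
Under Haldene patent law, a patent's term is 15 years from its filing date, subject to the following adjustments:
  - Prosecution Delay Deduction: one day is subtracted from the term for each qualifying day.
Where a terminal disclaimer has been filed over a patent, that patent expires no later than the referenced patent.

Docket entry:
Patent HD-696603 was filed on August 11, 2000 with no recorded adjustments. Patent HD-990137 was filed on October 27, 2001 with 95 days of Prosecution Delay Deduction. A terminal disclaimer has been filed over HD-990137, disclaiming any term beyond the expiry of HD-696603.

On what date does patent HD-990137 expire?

Natural term of HD-990137:
  Base: filing + 15 years → 27 October 2016.
  Prosecution Delay Deduction: −95 days → 24 July 2016.
Expiry of referenced patent HD-696603:
  Base: filing + 15 years → 11 August 2015.
Terminal disclaimer: HD-990137 expires on the earlier of 24 July 2016 and 11 August 2015.

August 11, 2015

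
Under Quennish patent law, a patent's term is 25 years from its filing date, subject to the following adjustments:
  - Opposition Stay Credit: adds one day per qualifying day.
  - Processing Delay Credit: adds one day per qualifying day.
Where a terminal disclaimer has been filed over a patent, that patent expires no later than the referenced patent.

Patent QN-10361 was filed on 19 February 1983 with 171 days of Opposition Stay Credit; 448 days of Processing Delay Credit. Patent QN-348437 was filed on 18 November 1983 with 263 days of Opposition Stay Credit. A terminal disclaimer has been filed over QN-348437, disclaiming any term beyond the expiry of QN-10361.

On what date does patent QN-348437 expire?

August 8, 2009

Natural term of QN-348437:
  Base: filing + 25 years → 18 November 2008.
  Opposition Stay Credit: +263 days → 8 August 2009.
Expiry of referenced patent QN-10361:
  Base: filing + 25 years → 19 February 2008.
  Opposition Stay Credit: +171 days → 8 August 2008.
  Processing Delay Credit: +448 days → 30 October 2009.
Terminal disclaimer: QN-348437 expires on the earlier of 8 August 2009 and 30 October 2009.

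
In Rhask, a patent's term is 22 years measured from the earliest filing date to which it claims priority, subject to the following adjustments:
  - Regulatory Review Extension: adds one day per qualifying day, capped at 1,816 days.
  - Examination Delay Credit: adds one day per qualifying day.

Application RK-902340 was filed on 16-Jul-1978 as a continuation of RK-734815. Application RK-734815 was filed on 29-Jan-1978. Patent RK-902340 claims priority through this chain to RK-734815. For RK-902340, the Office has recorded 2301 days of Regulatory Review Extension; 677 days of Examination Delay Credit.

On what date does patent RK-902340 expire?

Earliest priority filing: 29 January 1978.
Base term: 29 January 1978 + 22 years → 29 January 2000.
Regulatory Review Extension: 2301 days claimed exceeds the 1816-day cap, so +1816 days → 18 January 2005.
Examination Delay Credit: +677 days → 26 November 2006.

November 26, 2006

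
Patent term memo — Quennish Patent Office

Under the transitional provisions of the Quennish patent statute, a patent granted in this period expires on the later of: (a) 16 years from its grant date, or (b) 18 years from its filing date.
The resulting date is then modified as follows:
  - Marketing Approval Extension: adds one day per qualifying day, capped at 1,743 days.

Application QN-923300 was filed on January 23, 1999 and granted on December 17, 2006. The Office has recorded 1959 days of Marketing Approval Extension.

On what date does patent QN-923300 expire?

(a) grant + 16 years → 17 December 2022.
(b) filing + 18 years → 23 January 2017.
Later of the two: 17 December 2022.
Marketing Approval Extension: 1959 days claimed exceeds the 1743-day cap, so +1743 days → 25 September 2027.

2027-09-25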